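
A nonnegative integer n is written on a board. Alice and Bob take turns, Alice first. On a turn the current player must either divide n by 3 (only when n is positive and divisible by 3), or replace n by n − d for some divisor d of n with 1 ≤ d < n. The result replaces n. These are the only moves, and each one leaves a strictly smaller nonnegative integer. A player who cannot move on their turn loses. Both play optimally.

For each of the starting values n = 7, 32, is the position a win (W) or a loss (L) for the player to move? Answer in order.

Label each position W (a win for the player to move) or L (a loss). A position with no legal move is L; any other position is W exactly when some move reaches an L, and L when every move reaches a W.
n=0: no move → L
n=1: no move → L
n=2: can move to 1, which is L ⇒ W
n=3: can move to 1, which is L ⇒ W
n=4: moves to 2(W), 3(W); every one is W ⇒ L
n=5: can move to 4, which is L ⇒ W
n=6: can move to 4, which is L ⇒ W
n=7: the only move is to 6(W), a W ⇒ L
n=8: can move to 4, which is L ⇒ W
n=9: moves to 3(W), 6(W), 8(W); every one is W ⇒ L
n=10: can move to 9, which is L ⇒ W
n=11: the only move is to 10(W), a W ⇒ L
n=12: can move to 4, which is L ⇒ W
n=13: the only move is to 12(W), a W ⇒ L
n=14: can move to 7, which is L ⇒ W
n=15: moves to 5(W), 10(W), 12(W), 14(W); every one is W ⇒ L
n=16: can move to 15, which is L ⇒ W
n=17: the only move is to 16(W), a W ⇒ L
n=18: can move to 9, which is L ⇒ W
n=19: the only move is to 18(W), a W ⇒ L
n=20: can move to 15, which is L ⇒ W
n=21: can move to 7, which is L ⇒ W
n=22: can move to 11, which is L ⇒ W
n=23: the only move is to 22(W), a W ⇒ L
n=24: can move to 23, which is L ⇒ W
n=25: moves to 20(W), 24(W); every one is W ⇒ L
n=26: can move to 13, which is L ⇒ W
n=27: can move to 9, which is L ⇒ W
n=28: moves to 14(W), 21(W), 24(W), 26(W), 27(W); every one is W ⇒ L
n=29: can move to 28, which is L ⇒ W
n=30: can move to 15, which is L ⇒ W
n=31: the only move is to 30(W), a W ⇒ L
n=32: can move to 28, which is L ⇒ W

7: L, 32: W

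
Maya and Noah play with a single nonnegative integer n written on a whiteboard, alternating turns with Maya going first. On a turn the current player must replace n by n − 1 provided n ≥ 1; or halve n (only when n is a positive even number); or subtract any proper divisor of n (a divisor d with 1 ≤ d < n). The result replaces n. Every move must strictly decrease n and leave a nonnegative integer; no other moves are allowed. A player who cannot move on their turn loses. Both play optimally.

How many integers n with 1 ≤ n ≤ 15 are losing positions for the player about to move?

7

Positions with no move are L. A position that does have a move is losing for the player to move precisely when every available move leads to a winning position for the opponent. Fill in the labels:
n=0: no move → L
n=1: W (go to 0, an L position)
n=2: L (sole option 1(W) is W)
n=3: W (go to 2, an L position)
n=4: W (go to 2, an L position)
n=5: L (sole option 4(W) is W)
n=6: W (go to 5, an L position)
n=7: L (sole option 6(W) is W)
n=8: W (go to 7, an L position)
n=9: L (options 6(W), 8(W) are all W)
n=10: W (go to 5, an L position)
n=11: L (sole option 10(W) is W)
n=12: W (go to 9, an L position)
n=13: L (sole option 12(W) is W)
n=14: W (go to 7, an L position)
n=15: L (options 10(W), 12(W), 14(W) are all W)
L entries with 1 ≤ n ≤ 15 (n=0 is outside the asked range and is not counted): n = 2, 5, 7, 9, 11, 13, 15; that makes 7.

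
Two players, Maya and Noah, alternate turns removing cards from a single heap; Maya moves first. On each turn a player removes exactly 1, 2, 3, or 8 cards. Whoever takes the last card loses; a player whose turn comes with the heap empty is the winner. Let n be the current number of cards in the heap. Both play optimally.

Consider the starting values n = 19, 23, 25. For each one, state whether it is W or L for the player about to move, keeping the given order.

Work bottom-up. With no move the player to move wins. Otherwise the position is W if at least one move leads to an L position for the opponent, and L if every move leads to a W.
n=0: no move; the opponent has just taken the last card and therefore loses → W
n=1: L (sole option 0(W) is W)
n=2: W (go to 1, an L position)
n=3: W (go to 1, an L position)
n=4: W (go to 1, an L position)
n=5: L (options 4(W), 3(W), 2(W) are all W)
n=6: W (go to 5, an L position)
n=7: W (go to 5, an L position)
n=8: W (go to 5, an L position)
n=9: W (go to 1, an L position)
n=10: L (options 9(W), 8(W), 7(W), 2(W) are all W)
n=11: W (go to 10, an L position)
n=12: W (go to 10, an L position)
n=13: W (go to 10, an L position)
n=14: L (options 13(W), 12(W), 11(W), 6(W) are all W)
n=15: W (go to 14, an L position)
n=16: W (go to 14, an L position)
n=17: W (go to 14, an L position)
n=18: W (go to 10, an L position)
n=19: L (options 18(W), 17(W), 16(W), 11(W) are all W)
n=20: W (go to 19, an L position)
n=21: W (go to 19, an L position)
n=22: W (go to 19, an L position)
n=23: L (options 22(W), 21(W), 20(W), 15(W) are all W)
n=24: W (go to 23, an L position)
n=25: W (go to 23, an L position)

19: L, 23: L, 25: W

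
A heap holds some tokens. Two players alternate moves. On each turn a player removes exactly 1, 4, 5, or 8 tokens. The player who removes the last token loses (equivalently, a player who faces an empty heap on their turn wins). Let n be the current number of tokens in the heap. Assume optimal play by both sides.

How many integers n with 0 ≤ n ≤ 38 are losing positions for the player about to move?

Compute win/loss labels from the base case upward. A position with no move is W. Any other position is W if it can reach an L in one move, else L.
n=0: no move; the opponent has just taken the last token and therefore loses → W
n=1: only reaches 0(W), which is W → L
n=2: reaches L-position 1 → W
n=3: only reaches 2(W), which is W → L
n=4: reaches L-position 3 → W
n=5: reaches L-position 1 → W
n=6: reaches L-position 1 → W
n=7: reaches L-position 3 → W
n=8: reaches L-position 3 → W
n=9: reaches L-position 1 → W
n=10: only reaches 9(W), 6(W), 5(W), 2(W), all W → L
n=11: reaches L-position 10 → W
n=12: only reaches 11(W), 8(W), 7(W), 4(W), all W → L
n=13: reaches L-position 12 → W
n=14: reaches L-position 10 → W
n=15: reaches L-position 10 → W
n=16: reaches L-position 12 → W
n=17: reaches L-position 12 → W
n=18: reaches L-position 10 → W
n=19: only reaches 18(W), 15(W), 14(W), 11(W), all W → L
n=20: reaches L-position 19 → W
n=21: only reaches 20(W), 17(W), 16(W), 13(W), all W → L
n=22: reaches L-position 21 → W
n=23: reaches L-position 19 → W
n=24: reaches L-position 19 → W
n=25: reaches L-position 21 → W
n=26: reaches L-position 21 → W
n=27: reaches L-position 19 → W
n=28: only reaches 27(W), 24(W), 23(W), 20(W), all W → L
n=29: reaches L-position 28 → W
n=30: only reaches 29(W), 26(W), 25(W), 22(W), all W → L
n=31: reaches L-position 30 → W
n=32: reaches L-position 28 → W
n=33: reaches L-position 28 → W
n=34: reaches L-position 30 → W
n=35: reaches L-position 30 → W
n=36: reaches L-position 28 → W
n=37: only reaches 36(W), 33(W), 32(W), 29(W), all W → L
n=38: reaches L-position 37 → W
L entries with 0 ≤ n ≤ 38: n = 1, 3, 10, 12, 19, 21, 28, 30, 37; that makes 9.

9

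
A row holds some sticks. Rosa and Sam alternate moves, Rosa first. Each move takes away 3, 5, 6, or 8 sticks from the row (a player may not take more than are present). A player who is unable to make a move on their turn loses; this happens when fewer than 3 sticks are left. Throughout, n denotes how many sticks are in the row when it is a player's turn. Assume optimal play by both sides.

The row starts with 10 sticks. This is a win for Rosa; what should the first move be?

Build the W/L table. Terminal = L. A non-terminal position is W if it has a move to some L; otherwise it is L.
n=0: no move → L
n=1: no move → L
n=2: no move → L
n=3: W (go to 0, an L position)
n=4: W (go to 1, an L position)
n=5: W (go to 2, an L position)
n=6: W (go to 1, an L position)
n=7: W (go to 2, an L position)
n=8: W (go to 2, an L position)
n=9: W (go to 1, an L position)
n=10: W (go to 2, an L position)
From 10, the L positions reachable in one move are: 2.

Remove 8, leaving 2.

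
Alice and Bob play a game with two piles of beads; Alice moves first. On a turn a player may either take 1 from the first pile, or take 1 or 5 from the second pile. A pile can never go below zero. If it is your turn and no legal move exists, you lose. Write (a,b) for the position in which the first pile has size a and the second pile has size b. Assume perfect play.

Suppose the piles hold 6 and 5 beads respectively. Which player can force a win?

Alice wins.

Label each position W (a win for the player to move) or L (a loss). A position with no legal move is L; any other position is W exactly when some move reaches an L, and L when every move reaches a W.
No move ever increases a pile, so every position that can arise here has a ≤ 6 and b ≤ 5; it is enough to label the cells with 0 ≤ a ≤ 6 and 0 ≤ b ≤ 5.
Every move lowers a or b (never raises either), so fill the grid row by row in increasing a, and left to right within a row: each cell's successors are then already labelled.
      b=0  b=1  b=2  b=3  b=4  b=5
a=0:    L    W    L    W    L    W
a=1:    W    L    W    L    W    L
a=2:    L    W    L    W    L    W
a=3:    W    L    W    L    W    L
a=4:    L    W    L    W    L    W
a=5:    W    L    W    L    W    L
a=6:    L    W    L    W    L    W
Cells with no legal move (terminal, hence L): (0,0).
The remaining L cells, each justified by listing all of its moves:
(0,2): the only move is to (0,1)(W), a W ⇒ L
(0,4): the only move is to (0,3)(W), a W ⇒ L
(1,1): moves to (0,1)(W), (1,0)(W); every one is W ⇒ L
(1,3): moves to (0,3)(W), (1,2)(W); every one is W ⇒ L
(1,5): moves to (0,5)(W), (1,4)(W), (1,0)(W); every one is W ⇒ L
(2,0): the only move is to (1,0)(W), a W ⇒ L
(2,2): moves to (1,2)(W), (2,1)(W); every one is W ⇒ L
(2,4): moves to (1,4)(W), (2,3)(W); every one is W ⇒ L
(3,1): moves to (2,1)(W), (3,0)(W); every one is W ⇒ L
(3,3): moves to (2,3)(W), (3,2)(W); every one is W ⇒ L
(3,5): moves to (2,5)(W), (3,4)(W), (3,0)(W); every one is W ⇒ L
(4,0): the only move is to (3,0)(W), a W ⇒ L
(4,2): moves to (3,2)(W), (4,1)(W); every one is W ⇒ L
(4,4): moves to (3,4)(W), (4,3)(W); every one is W ⇒ L
(5,1): moves to (4,1)(W), (5,0)(W); every one is W ⇒ L
(5,3): moves to (4,3)(W), (5,2)(W); every one is W ⇒ L
(5,5): moves to (4,5)(W), (5,4)(W), (5,0)(W); every one is W ⇒ L
(6,0): the only move is to (5,0)(W), a W ⇒ L
(6,2): moves to (5,2)(W), (6,1)(W); every one is W ⇒ L
(6,4): moves to (5,4)(W), (6,3)(W); every one is W ⇒ L
Every other cell has at least one move into one of the L cells above, so it is W.
From (6,5) Alice can move to (5,5), reaching an L position.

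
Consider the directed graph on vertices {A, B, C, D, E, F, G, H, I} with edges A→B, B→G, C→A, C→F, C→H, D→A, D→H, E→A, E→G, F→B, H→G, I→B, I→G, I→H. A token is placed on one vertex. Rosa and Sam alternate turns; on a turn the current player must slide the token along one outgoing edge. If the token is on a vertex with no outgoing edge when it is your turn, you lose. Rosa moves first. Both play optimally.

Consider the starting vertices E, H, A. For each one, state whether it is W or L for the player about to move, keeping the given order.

E: W, H: W, A: L

Work bottom-up. With no move the player to move loses. Otherwise the position is W if at least one move leads to an L position for the opponent, and L if every move leads to a W.
Every edge goes from a vertex to one that appears earlier in the order G, H, B, I, A, E, F, D, C, so processing vertices in that order labels each vertex after all of its successors.
G: no outgoing edge → L
H: reaches L-position G → W
B: reaches L-position G → W
I: reaches L-position G → W
A: only reaches B(W), which is W → L
E: reaches L-position A → W
F: only reaches B(W), which is W → L
D: reaches L-position A → W
C: reaches L-position F → W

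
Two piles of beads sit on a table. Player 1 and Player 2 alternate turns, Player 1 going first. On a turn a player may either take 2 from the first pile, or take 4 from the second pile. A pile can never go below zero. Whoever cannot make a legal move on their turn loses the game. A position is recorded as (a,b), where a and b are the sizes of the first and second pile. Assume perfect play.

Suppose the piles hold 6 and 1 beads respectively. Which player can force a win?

Player 1 wins.

Use the standard recursion: the mover loses at a terminal position; elsewhere, the mover wins exactly when some move hands the opponent an L position.
No move ever increases a pile, so every position that can arise here has a ≤ 6 and b ≤ 1; it is enough to label the cells with 0 ≤ a ≤ 6 and 0 ≤ b ≤ 1.
Every move lowers a or b (never raises either), so fill the grid row by row in increasing a, and left to right within a row: each cell's successors are then already labelled.
      b=0  b=1
a=0:    L    L
a=1:    L    L
a=2:    W    W
a=3:    W    W
a=4:    L    L
a=5:    L    L
a=6:    W    W
Cells with no legal move (terminal, hence L): (0,0), (0,1), (1,0), (1,1).
The remaining L cells, each justified by listing all of its moves:
(4,0): only reaches (2,0)(W), which is W → L
(4,1): only reaches (2,1)(W), which is W → L
(5,0): only reaches (3,0)(W), which is W → L
(5,1): only reaches (3,1)(W), which is W → L
Every other cell has at least one move into one of the L cells above, so it is W.
From (6,1) Player 1 can move to (4,1), reaching an L position.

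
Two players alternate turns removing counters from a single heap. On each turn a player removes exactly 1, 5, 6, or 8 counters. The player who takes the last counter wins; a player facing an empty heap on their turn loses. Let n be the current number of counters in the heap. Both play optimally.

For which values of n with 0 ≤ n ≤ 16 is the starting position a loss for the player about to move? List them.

0, 2, 4, 11, 13, 15

Compute win/loss labels from the base case upward. A position with no move is L. Any other position is W if it can reach an L in one move, else L.
n=0: no move → L
n=1: →0(L), so W
n=2: →1(W) only, which is W, so L
n=3: →2(L), so W
n=4: →3(W) only, which is W, so L
n=5: →4(L), so W
n=6: →0(L), so W
n=7: →2(L), so W
n=8: →2(L), so W
n=9: →4(L), so W
n=10: →4(L), so W
n=11: →10(W), 6(W), 5(W), 3(W) — all W, so L
n=12: →11(L), so W
n=13: →12(W), 8(W), 7(W), 5(W) — all W, so L
n=14: →13(L), so W
n=15: →14(W), 10(W), 9(W), 7(W) — all W, so L
n=16: →15(L), so W
Reading off the rows marked L gives the requested list; there are 6 such values of n.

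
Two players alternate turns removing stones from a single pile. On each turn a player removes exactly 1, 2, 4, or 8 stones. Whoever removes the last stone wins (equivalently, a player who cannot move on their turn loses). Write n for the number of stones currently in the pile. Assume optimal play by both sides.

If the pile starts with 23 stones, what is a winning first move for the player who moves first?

Label each position W (a win for the player to move) or L (a loss). A position with no legal move is L; any other position is W exactly when some move reaches an L, and L when every move reaches a W.
n=0: no move → L
n=1: W (go to 0, an L position)
n=2: W (go to 0, an L position)
n=3: L (options 2(W), 1(W) are all W)
n=4: W (go to 3, an L position)
n=5: W (go to 3, an L position)
n=6: L (options 5(W), 4(W), 2(W) are all W)
n=7: W (go to 6, an L position)
n=8: W (go to 6, an L position)
n=9: L (options 8(W), 7(W), 5(W), 1(W) are all W)
n=10: W (go to 9, an L position)
n=11: W (go to 9, an L position)
n=12: L (options 11(W), 10(W), 8(W), 4(W) are all W)
n=13: W (go to 12, an L position)
n=14: W (go to 12, an L position)
n=15: L (options 14(W), 13(W), 11(W), 7(W) are all W)
n=16: W (go to 15, an L position)
n=17: W (go to 15, an L position)
n=18: L (options 17(W), 16(W), 14(W), 10(W) are all W)
n=19: W (go to 18, an L position)
n=20: W (go to 18, an L position)
n=21: L (options 20(W), 19(W), 17(W), 13(W) are all W)
n=22: W (go to 21, an L position)
n=23: W (go to 21, an L position)
From 23, the L positions reachable in one move are: 21, 15. Any move reaching one of these is winning.

Remove 2, leaving 21.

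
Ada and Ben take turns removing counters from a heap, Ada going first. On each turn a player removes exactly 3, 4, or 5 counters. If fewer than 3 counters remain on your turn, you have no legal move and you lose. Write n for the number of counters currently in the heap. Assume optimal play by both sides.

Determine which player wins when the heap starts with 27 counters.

Ada wins.

Label each position W (a win for the player to move) or L (a loss). A position with no legal move is L; any other position is W exactly when some move reaches an L, and L when every move reaches a W.
n=0: no move → L
n=1: no move → L
n=2: no move → L
n=3: reaches L-position 0 → W
n=4: reaches L-position 1 → W
n=5: reaches L-position 2 → W
n=6: reaches L-position 2 → W
n=7: reaches L-position 2 → W
n=8: only reaches 5(W), 4(W), 3(W), all W → L
n=9: only reaches 6(W), 5(W), 4(W), all W → L
n=10: only reaches 7(W), 6(W), 5(W), all W → L
n=11: reaches L-position 8 → W
n=12: reaches L-position 9 → W
n=13: reaches L-position 10 → W
n=14: reaches L-position 10 → W
n=15: reaches L-position 10 → W
n=16: only reaches 13(W), 12(W), 11(W), all W → L
n=17: only reaches 14(W), 13(W), 12(W), all W → L
n=18: only reaches 15(W), 14(W), 13(W), all W → L
n=19: reaches L-position 16 → W
n=20: reaches L-position 17 → W
n=21: reaches L-position 18 → W
n=22: reaches L-position 18 → W
n=23: reaches L-position 18 → W
n=24: only reaches 21(W), 20(W), 19(W), all W → L
n=25: only reaches 22(W), 21(W), 20(W), all W → L
n=26: only reaches 23(W), 22(W), 21(W), all W → L
n=27: reaches L-position 24 → W
From 27 Ada can remove 3, leaving 24, reaching an L position.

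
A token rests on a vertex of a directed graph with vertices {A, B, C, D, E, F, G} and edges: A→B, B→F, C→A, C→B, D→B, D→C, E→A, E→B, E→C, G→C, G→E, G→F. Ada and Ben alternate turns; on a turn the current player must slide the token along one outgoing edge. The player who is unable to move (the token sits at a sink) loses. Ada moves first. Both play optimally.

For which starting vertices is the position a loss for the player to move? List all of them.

Positions with no move are L. A position that does have a move is losing for the player to move precisely when every available move leads to a winning position for the opponent. Fill in the labels:
Every edge goes from a vertex to one that appears earlier in the order F, B, A, C, E, G, D, so processing vertices in that order labels each vertex after all of its successors.
F: no outgoing edge → L
B: can move to F, which is L ⇒ W
A: the only move is to B(W), a W ⇒ L
C: can move to A, which is L ⇒ W
E: can move to A, which is L ⇒ W
G: can move to F, which is L ⇒ W
D: moves to C(W), B(W); every one is W ⇒ L
The losing starting vertices are exactly the entries labelled L in this table (3 of them).

A, D, F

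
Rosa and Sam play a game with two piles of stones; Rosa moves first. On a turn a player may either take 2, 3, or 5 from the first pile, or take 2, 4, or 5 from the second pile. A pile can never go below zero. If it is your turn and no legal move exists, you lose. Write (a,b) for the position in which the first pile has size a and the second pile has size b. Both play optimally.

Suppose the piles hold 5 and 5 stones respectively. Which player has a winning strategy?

Sam wins.

Build the W/L table. Terminal = L. A non-terminal position is W if it has a move to some L; otherwise it is L.
No move ever increases a pile, so every position that can arise here has a ≤ 5 and b ≤ 5; it is enough to label the cells with 0 ≤ a ≤ 5 and 0 ≤ b ≤ 5.
Every move lowers a or b (never raises either), so fill the grid row by row in increasing a, and left to right within a row: each cell's successors are then already labelled.
      b=0  b=1  b=2  b=3  b=4  b=5
a=0:    L    L    W    W    W    W
a=1:    L    L    W    W    W    W
a=2:    W    W    L    L    W    W
a=3:    W    W    L    L    W    W
a=4:    W    W    W    W    L    L
a=5:    W    W    W    W    L    L
Cells with no legal move (terminal, hence L): (0,0), (0,1), (1,0), (1,1).
The remaining L cells, each justified by listing all of its moves:
(2,2): L (options (0,2)(W), (2,0)(W) are all W)
(2,3): L (options (0,3)(W), (2,1)(W) are all W)
(3,2): L (options (1,2)(W), (0,2)(W), (3,0)(W) are all W)
(3,3): L (options (1,3)(W), (0,3)(W), (3,1)(W) are all W)
(4,4): L (options (2,4)(W), (1,4)(W), (4,2)(W), (4,0)(W) are all W)
(4,5): L (options (2,5)(W), (1,5)(W), (4,3)(W), (4,1)(W), (4,0)(W) are all W)
(5,4): L (options (3,4)(W), (2,4)(W), (0,4)(W), (5,2)(W), (5,0)(W) are all W)
(5,5): L (options (3,5)(W), (2,5)(W), (0,5)(W), (5,3)(W), (5,1)(W), (5,0)(W) are all W)
Every other cell has at least one move into one of the L cells above, so it is W.
The starting position (5,5) is L: whatever Rosa does, the opponent receives a W position.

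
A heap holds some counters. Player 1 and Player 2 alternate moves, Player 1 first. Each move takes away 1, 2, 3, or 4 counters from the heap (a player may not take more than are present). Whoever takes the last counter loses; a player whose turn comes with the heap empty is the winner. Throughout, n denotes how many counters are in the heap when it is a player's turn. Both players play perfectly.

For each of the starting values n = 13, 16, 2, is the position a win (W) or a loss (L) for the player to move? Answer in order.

13: W, 16: L, 2: W

Classify positions by backward induction: terminal positions (no move available) are W. From any other position, the mover wins iff some move reaches an L.
n=0: no move; the opponent has just taken the last counter and therefore loses → W
n=1: →0(W) only, which is W, so L
n=2: →1(L), so W
n=3: →1(L), so W
n=4: →1(L), so W
n=5: →1(L), so W
n=6: →5(W), 4(W), 3(W), 2(W) — all W, so L
n=7: →6(L), so W
n=8: →6(L), so W
n=9: →6(L), so W
n=10: →6(L), so W
n=11: →10(W), 9(W), 8(W), 7(W) — all W, so L
n=12: →11(L), so W
n=13: →11(L), so W
n=14: →11(L), so W
n=15: →11(L), so W
n=16: →15(W), 14(W), 13(W), 12(W) — all W, so L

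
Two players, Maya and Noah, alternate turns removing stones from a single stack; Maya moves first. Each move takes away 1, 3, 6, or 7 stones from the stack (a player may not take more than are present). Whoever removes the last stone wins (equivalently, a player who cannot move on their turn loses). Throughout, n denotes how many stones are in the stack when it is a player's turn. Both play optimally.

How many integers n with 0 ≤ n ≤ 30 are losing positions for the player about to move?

Positions with no move are L. A position that does have a move is losing for the player to move precisely when every available move leads to a winning position for the opponent. Fill in the labels:
n=0: no move → L
n=1: reaches L-position 0 → W
n=2: only reaches 1(W), which is W → L
n=3: reaches L-position 2 → W
n=4: only reaches 3(W), 1(W), all W → L
n=5: reaches L-position 4 → W
n=6: reaches L-position 0 → W
n=7: reaches L-position 4 → W
n=8: reaches L-position 2 → W
n=9: reaches L-position 2 → W
n=10: reaches L-position 4 → W
n=11: reaches L-position 4 → W
n=12: only reaches 11(W), 9(W), 6(W), 5(W), all W → L
n=13: reaches L-position 12 → W
n=14: only reaches 13(W), 11(W), 8(W), 7(W), all W → L
n=15: reaches L-position 14 → W
n=16: only reaches 15(W), 13(W), 10(W), 9(W), all W → L
n=17: reaches L-position 16 → W
n=18: reaches L-position 12 → W
n=19: reaches L-position 16 → W
n=20: reaches L-position 14 → W
n=21: reaches L-position 14 → W
n=22: reaches L-position 16 → W
n=23: reaches L-position 16 → W
n=24: only reaches 23(W), 21(W), 18(W), 17(W), all W → L
n=25: reaches L-position 24 → W
n=26: only reaches 25(W), 23(W), 20(W), 19(W), all W → L
n=27: reaches L-position 26 → W
n=28: only reaches 27(W), 25(W), 22(W), 21(W), all W → L
n=29: reaches L-position 28 → W
n=30: reaches L-position 24 → W
L entries with 0 ≤ n ≤ 30: n = 0, 2, 4, 12, 14, 16, 24, 26, 28; that makes 9.

9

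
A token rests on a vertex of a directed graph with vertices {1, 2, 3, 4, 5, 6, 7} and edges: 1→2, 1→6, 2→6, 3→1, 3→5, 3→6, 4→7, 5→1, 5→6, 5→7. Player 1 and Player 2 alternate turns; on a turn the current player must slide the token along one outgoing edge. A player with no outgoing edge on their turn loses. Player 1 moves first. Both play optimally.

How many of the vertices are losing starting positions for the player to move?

2

Label each position W (a win for the player to move) or L (a loss). A position with no legal move is L; any other position is W exactly when some move reaches an L, and L when every move reaches a W.
Every edge goes from a vertex to one that appears earlier in the order 7, 6, 2, 1, 5, 3, 4, so processing vertices in that order labels each vertex after all of its successors.
7: no outgoing edge → L
6: no outgoing edge → L
2: W (go to 6, an L position)
1: W (go to 6, an L position)
5: W (go to 6, an L position)
3: W (go to 6, an L position)
4: W (go to 7, an L position)
The L vertices are 6, 7; that is 2 in all.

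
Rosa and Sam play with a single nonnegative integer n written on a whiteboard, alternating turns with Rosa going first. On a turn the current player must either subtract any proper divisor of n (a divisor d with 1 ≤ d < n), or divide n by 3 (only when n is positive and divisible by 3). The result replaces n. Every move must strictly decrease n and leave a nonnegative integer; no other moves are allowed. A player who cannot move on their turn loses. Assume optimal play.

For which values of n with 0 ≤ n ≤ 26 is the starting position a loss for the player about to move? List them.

Label each position W (a win for the player to move) or L (a loss). A position with no legal move is L; any other position is W exactly when some move reaches an L, and L when every move reaches a W.
n=0: no move → L
n=1: no move → L
n=2: reaches L-position 1 → W
n=3: reaches L-position 1 → W
n=4: only reaches 2(W), 3(W), all W → L
n=5: reaches L-position 4 → W
n=6: reaches L-position 4 → W
n=7: only reaches 6(W), which is W → L
n=8: reaches L-position 4 → W
n=9: only reaches 3(W), 6(W), 8(W), all W → L
n=10: reaches L-position 9 → W
n=11: only reaches 10(W), which is W → L
n=12: reaches L-position 4 → W
n=13: only reaches 12(W), which is W → L
n=14: reaches L-position 7 → W
n=15: only reaches 5(W), 10(W), 12(W), 14(W), all W → L
n=16: reaches L-position 15 → W
n=17: only reaches 16(W), which is W → L
n=18: reaches L-position 9 → W
n=19: only reaches 18(W), which is W → L
n=20: reaches L-position 15 → W
n=21: reaches L-position 7 → W
n=22: reaches L-position 11 → W
n=23: only reaches 22(W), which is W → L
n=24: reaches L-position 23 → W
n=25: only reaches 20(W), 24(W), all W → L
n=26: reaches L-position 13 → W
The losing starting values of n are exactly the entries labelled L in this table (12 of them).

0, 1, 4, 7, 9, 11, 13, 15, 17, 19, 23, 25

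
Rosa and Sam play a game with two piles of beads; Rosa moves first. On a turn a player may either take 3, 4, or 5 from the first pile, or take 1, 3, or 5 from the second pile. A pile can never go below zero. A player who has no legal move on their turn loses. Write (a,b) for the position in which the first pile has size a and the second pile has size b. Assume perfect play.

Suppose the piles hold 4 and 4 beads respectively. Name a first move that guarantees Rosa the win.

Work bottom-up. With no move the player to move loses. Otherwise the position is W if at least one move leads to an L position for the opponent, and L if every move leads to a W.
No move ever increases a pile, so every position that can arise here has a ≤ 4 and b ≤ 4; it is enough to label the cells with 0 ≤ a ≤ 4 and 0 ≤ b ≤ 4.
Every move lowers a or b (never raises either), so fill the grid row by row in increasing a, and left to right within a row: each cell's successors are then already labelled.
      b=0  b=1  b=2  b=3  b=4
a=0:    L    W    L    W    L
a=1:    L    W    L    W    L
a=2:    L    W    L    W    L
a=3:    W    L    W    L    W
a=4:    W    L    W    L    W
Cells with no legal move (terminal, hence L): (0,0), (1,0), (2,0).
The remaining L cells, each justified by listing all of its moves:
(0,2): L (sole option (0,1)(W) is W)
(0,4): L (options (0,3)(W), (0,1)(W) are all W)
(1,2): L (sole option (1,1)(W) is W)
(1,4): L (options (1,3)(W), (1,1)(W) are all W)
(2,2): L (sole option (2,1)(W) is W)
(2,4): L (options (2,3)(W), (2,1)(W) are all W)
(3,1): L (options (0,1)(W), (3,0)(W) are all W)
(3,3): L (options (0,3)(W), (3,2)(W), (3,0)(W) are all W)
(4,1): L (options (1,1)(W), (0,1)(W), (4,0)(W) are all W)
(4,3): L (options (1,3)(W), (0,3)(W), (4,2)(W), (4,0)(W) are all W)
Every other cell has at least one move into one of the L cells above, so it is W.
From (4,4), the L positions reachable in one move are: (1,4), (0,4), (4,3), (4,1). Any move reaching one of these is winning.

Move to (1,4).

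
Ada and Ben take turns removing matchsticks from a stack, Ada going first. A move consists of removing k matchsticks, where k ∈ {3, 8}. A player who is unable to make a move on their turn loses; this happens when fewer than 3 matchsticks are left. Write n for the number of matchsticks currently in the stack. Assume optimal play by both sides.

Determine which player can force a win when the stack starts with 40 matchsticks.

Ben wins.

Label each position W (a win for the player to move) or L (a loss). A position with no legal move is L; any other position is W exactly when some move reaches an L, and L when every move reaches a W.
n=0: no move → L
n=1: no move → L
n=2: no move → L
n=3: reaches L-position 0 → W
n=4: reaches L-position 1 → W
n=5: reaches L-position 2 → W
n=6: only reaches 3(W), which is W → L
n=7: only reaches 4(W), which is W → L
n=8: reaches L-position 0 → W
n=9: reaches L-position 6 → W
n=10: reaches L-position 7 → W
n=11: only reaches 8(W), 3(W), all W → L
n=12: only reaches 9(W), 4(W), all W → L
n=13: only reaches 10(W), 5(W), all W → L
n=14: reaches L-position 11 → W
n=15: reaches L-position 12 → W
n=16: reaches L-position 13 → W
n=17: only reaches 14(W), 9(W), all W → L
n=18: only reaches 15(W), 10(W), all W → L
n=19: reaches L-position 11 → W
n=20: reaches L-position 17 → W
n=21: reaches L-position 18 → W
n=22: only reaches 19(W), 14(W), all W → L
n=23: only reaches 20(W), 15(W), all W → L
n=24: only reaches 21(W), 16(W), all W → L
n=25: reaches L-position 22 → W
n=26: reaches L-position 23 → W
n=27: reaches L-position 24 → W
n=28: only reaches 25(W), 20(W), all W → L
n=29: only reaches 26(W), 21(W), all W → L
n=30: reaches L-position 22 → W
n=31: reaches L-position 28 → W
n=32: reaches L-position 29 → W
n=33: only reaches 30(W), 25(W), all W → L
n=34: only reaches 31(W), 26(W), all W → L
n=35: only reaches 32(W), 27(W), all W → L
n=36: reaches L-position 33 → W
n=37: reaches L-position 34 → W
n=38: reaches L-position 35 → W
n=39: only reaches 36(W), 31(W), all W → L
n=40: only reaches 37(W), 32(W), all W → L
The starting position 40 is L: whatever Ada does, the opponent receives a W position.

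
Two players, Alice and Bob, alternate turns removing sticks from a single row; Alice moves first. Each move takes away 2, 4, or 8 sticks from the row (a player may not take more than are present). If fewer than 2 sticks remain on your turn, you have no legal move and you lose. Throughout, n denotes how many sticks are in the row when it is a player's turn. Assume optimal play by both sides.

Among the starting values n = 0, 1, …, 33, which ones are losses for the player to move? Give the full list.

Label each position W (a win for the player to move) or L (a loss). A position with no legal move is L; any other position is W exactly when some move reaches an L, and L when every move reaches a W.
n=0: no move → L
n=1: no move → L
n=2: reaches L-position 0 → W
n=3: reaches L-position 1 → W
n=4: reaches L-position 0 → W
n=5: reaches L-position 1 → W
n=6: only reaches 4(W), 2(W), all W → L
n=7: only reaches 5(W), 3(W), all W → L
n=8: reaches L-position 6 → W
n=9: reaches L-position 7 → W
n=10: reaches L-position 6 → W
n=11: reaches L-position 7 → W
n=12: only reaches 10(W), 8(W), 4(W), all W → L
n=13: only reaches 11(W), 9(W), 5(W), all W → L
n=14: reaches L-position 12 → W
n=15: reaches L-position 13 → W
n=16: reaches L-position 12 → W
n=17: reaches L-position 13 → W
n=18: only reaches 16(W), 14(W), 10(W), all W → L
n=19: only reaches 17(W), 15(W), 11(W), all W → L
n=20: reaches L-position 18 → W
n=21: reaches L-position 19 → W
n=22: reaches L-position 18 → W
n=23: reaches L-position 19 → W
n=24: only reaches 22(W), 20(W), 16(W), all W → L
n=25: only reaches 23(W), 21(W), 17(W), all W → L
n=26: reaches L-position 24 → W
n=27: reaches L-position 25 → W
n=28: reaches L-position 24 → W
n=29: reaches L-position 25 → W
n=30: only reaches 28(W), 26(W), 22(W), all W → L
n=31: only reaches 29(W), 27(W), 23(W), all W → L
n=32: reaches L-position 30 → W
n=33: reaches L-position 31 → W
Reading off the rows marked L gives the requested list; there are 12 such values of n.

0, 1, 6, 7, 12, 13, 18, 19, 24, 25, 30, 31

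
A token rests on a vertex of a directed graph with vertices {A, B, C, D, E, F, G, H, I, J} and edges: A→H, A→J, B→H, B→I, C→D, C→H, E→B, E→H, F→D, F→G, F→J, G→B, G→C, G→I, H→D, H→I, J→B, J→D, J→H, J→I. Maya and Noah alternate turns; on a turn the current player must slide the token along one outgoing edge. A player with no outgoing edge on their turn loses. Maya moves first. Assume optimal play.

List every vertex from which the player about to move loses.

Label each position W (a win for the player to move) or L (a loss). A position with no legal move is L; any other position is W exactly when some move reaches an L, and L when every move reaches a W.
Every edge goes from a vertex to one that appears earlier in the order I, D, H, C, B, G, J, A, E, F, so processing vertices in that order labels each vertex after all of its successors.
I: no outgoing edge → L
D: no outgoing edge → L
H: reaches L-position D → W
C: reaches L-position D → W
B: reaches L-position I → W
G: reaches L-position I → W
J: reaches L-position D → W
A: only reaches J(W), H(W), all W → L
E: only reaches B(W), H(W), all W → L
F: reaches L-position D → W
The losing starting vertices are exactly the entries labelled L in this table (4 of them).

A, D, E, I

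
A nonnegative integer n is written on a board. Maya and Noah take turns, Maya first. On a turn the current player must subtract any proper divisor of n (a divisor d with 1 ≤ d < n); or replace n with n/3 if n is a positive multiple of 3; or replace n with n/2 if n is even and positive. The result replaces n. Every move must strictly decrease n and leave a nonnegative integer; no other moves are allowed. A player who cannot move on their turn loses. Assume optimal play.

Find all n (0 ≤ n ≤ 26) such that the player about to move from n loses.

Build the W/L table. Terminal = L. A non-terminal position is W if it has a move to some L; otherwise it is L.
n=0: no move → L
n=1: no move → L
n=2: reaches L-position 1 → W
n=3: reaches L-position 1 → W
n=4: only reaches 2(W), 3(W), all W → L
n=5: reaches L-position 4 → W
n=6: reaches L-position 4 → W
n=7: only reaches 6(W), which is W → L
n=8: reaches L-position 4 → W
n=9: only reaches 3(W), 6(W), 8(W), all W → L
n=10: reaches L-position 9 → W
n=11: only reaches 10(W), which is W → L
n=12: reaches L-position 4 → W
n=13: only reaches 12(W), which is W → L
n=14: reaches L-position 7 → W
n=15: only reaches 5(W), 10(W), 12(W), 14(W), all W → L
n=16: reaches L-position 15 → W
n=17: only reaches 16(W), which is W → L
n=18: reaches L-position 9 → W
n=19: only reaches 18(W), which is W → L
n=20: reaches L-position 15 → W
n=21: reaches L-position 7 → W
n=22: reaches L-position 11 → W
n=23: only reaches 22(W), which is W → L
n=24: reaches L-position 23 → W
n=25: only reaches 20(W), 24(W), all W → L
n=26: reaches L-position 13 → W
The losing starting values of n are exactly the entries labelled L in this table (12 of them).

0, 1, 4, 7, 9, 11, 13, 15, 17, 19, 23, 25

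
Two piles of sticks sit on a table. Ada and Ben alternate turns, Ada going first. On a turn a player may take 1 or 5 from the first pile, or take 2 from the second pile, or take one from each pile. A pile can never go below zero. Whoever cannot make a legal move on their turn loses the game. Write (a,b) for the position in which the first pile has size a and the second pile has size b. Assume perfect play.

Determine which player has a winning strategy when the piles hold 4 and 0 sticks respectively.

Ben wins.

Positions with no move are L. A position that does have a move is losing for the player to move precisely when every available move leads to a winning position for the opponent. Fill in the labels:
No move ever increases a pile, so every position that can arise here has a ≤ 4 and b ≤ 0; it is enough to label the cells with 0 ≤ a ≤ 4 and 0 ≤ b ≤ 0.
Every move lowers a or b (never raises either), so fill the grid row by row in increasing a, and left to right within a row: each cell's successors are then already labelled.
      b=0
a=0:    L
a=1:    W
a=2:    L
a=3:    W
a=4:    L
Cells with no legal move (terminal, hence L): (0,0).
The remaining L cells, each justified by listing all of its moves:
(2,0): the only move is to (1,0)(W), a W ⇒ L
(4,0): the only move is to (3,0)(W), a W ⇒ L
Every other cell has at least one move into one of the L cells above, so it is W.
The starting position (4,0) is L: whatever Ada does, the opponent receives a W position.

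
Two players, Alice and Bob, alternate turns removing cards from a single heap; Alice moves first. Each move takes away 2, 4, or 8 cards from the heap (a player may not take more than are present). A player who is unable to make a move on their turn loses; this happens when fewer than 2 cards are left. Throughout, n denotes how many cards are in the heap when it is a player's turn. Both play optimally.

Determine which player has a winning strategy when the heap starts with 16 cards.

Work bottom-up. With no move the player to move loses. Otherwise the position is W if at least one move leads to an L position for the opponent, and L if every move leads to a W.
n=0: no move → L
n=1: no move → L
n=2: →0(L), so W
n=3: →1(L), so W
n=4: →0(L), so W
n=5: →1(L), so W
n=6: →4(W), 2(W) — all W, so L
n=7: →5(W), 3(W) — all W, so L
n=8: →6(L), so W
n=9: →7(L), so W
n=10: →6(L), so W
n=11: →7(L), so W
n=12: →10(W), 8(W), 4(W) — all W, so L
n=13: →11(W), 9(W), 5(W) — all W, so L
n=14: →12(L), so W
n=15: →13(L), so W
n=16: →12(L), so W
The starting position 16 is W: Alice should remove 4, leaving 12, handing over an L position.

Alice wins.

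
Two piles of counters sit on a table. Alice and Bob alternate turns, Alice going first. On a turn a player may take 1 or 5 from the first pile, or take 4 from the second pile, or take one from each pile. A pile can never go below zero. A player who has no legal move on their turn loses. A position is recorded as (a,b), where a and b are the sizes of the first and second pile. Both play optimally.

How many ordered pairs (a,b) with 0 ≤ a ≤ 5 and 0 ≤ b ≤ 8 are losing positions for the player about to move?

Use the standard recursion: the mover loses at a terminal position; elsewhere, the mover wins exactly when some move hands the opponent an L position.
Every move lowers a or b (never raises either), so fill the grid row by row in increasing a, and left to right within a row: each cell's successors are then already labelled.
      b=0  b=1  b=2  b=3  b=4  b=5  b=6  b=7  b=8
a=0:    L    L    L    L    W    W    W    W    L
a=1:    W    W    W    W    W    L    L    L    W
a=2:    L    L    L    L    W    W    W    W    W
a=3:    W    W    W    W    W    L    L    L    L
a=4:    L    L    L    L    W    W    W    W    W
a=5:    W    W    W    W    W    L    L    L    W
Cells with no legal move (terminal, hence L): (0,0), (0,1), (0,2), (0,3).
The remaining L cells, each justified by listing all of its moves:
(0,8): only reaches (0,4)(W), which is W → L
(1,5): only reaches (0,5)(W), (1,1)(W), (0,4)(W), all W → L
(1,6): only reaches (0,6)(W), (1,2)(W), (0,5)(W), all W → L
(1,7): only reaches (0,7)(W), (1,3)(W), (0,6)(W), all W → L
(2,0): only reaches (1,0)(W), which is W → L
(2,1): only reaches (1,1)(W), (1,0)(W), all W → L
(2,2): only reaches (1,2)(W), (1,1)(W), all W → L
(2,3): only reaches (1,3)(W), (1,2)(W), all W → L
(3,5): only reaches (2,5)(W), (3,1)(W), (2,4)(W), all W → L
(3,6): only reaches (2,6)(W), (3,2)(W), (2,5)(W), all W → L
(3,7): only reaches (2,7)(W), (3,3)(W), (2,6)(W), all W → L
(3,8): only reaches (2,8)(W), (3,4)(W), (2,7)(W), all W → L
(4,0): only reaches (3,0)(W), which is W → L
(4,1): only reaches (3,1)(W), (3,0)(W), all W → L
(4,2): only reaches (3,2)(W), (3,1)(W), all W → L
(4,3): only reaches (3,3)(W), (3,2)(W), all W → L
(5,5): only reaches (4,5)(W), (0,5)(W), (5,1)(W), (4,4)(W), all W → L
(5,6): only reaches (4,6)(W), (0,6)(W), (5,2)(W), (4,5)(W), all W → L
(5,7): only reaches (4,7)(W), (0,7)(W), (5,3)(W), (4,6)(W), all W → L
Every other cell has at least one move into one of the L cells above, so it is W.
L cells per row: a=0: 5, a=1: 3, a=2: 4, a=3: 4, a=4: 4, a=5: 3; total 23.

23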